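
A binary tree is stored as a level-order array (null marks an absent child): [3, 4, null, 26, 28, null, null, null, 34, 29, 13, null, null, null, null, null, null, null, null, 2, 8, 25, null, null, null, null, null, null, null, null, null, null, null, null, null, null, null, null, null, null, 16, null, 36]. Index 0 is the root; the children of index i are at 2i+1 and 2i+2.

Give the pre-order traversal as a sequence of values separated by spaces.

3 4 26 34 28 29 2 16 8 36 13 25

Pre-order visits the node, then its left subtree, then its right subtree.
Visit 3.
At 3: go left to 4.
  Visit 4.
  At 4: go left to 26.
    Visit 26.
    At 26: no left child.
    At 26: go right to 34.
      34 is a leaf — visit 34.
  At 4: go right to 28.
    Visit 28.
    At 28: go left to 29.
      Visit 29.
      At 29: go left to 2.
        Visit 2.
        At 2: no left child.
        At 2: go right to 16.
          16 is a leaf — visit 16.
      At 29: go right to 8.
        Visit 8.
        At 8: no left child.
        At 8: go right to 36.
          36 is a leaf — visit 36.
    At 28: go right to 13.
      Visit 13.
      At 13: go left to 25.
        25 is a leaf — visit 25.
      At 13: no right child.
At 3: no right child.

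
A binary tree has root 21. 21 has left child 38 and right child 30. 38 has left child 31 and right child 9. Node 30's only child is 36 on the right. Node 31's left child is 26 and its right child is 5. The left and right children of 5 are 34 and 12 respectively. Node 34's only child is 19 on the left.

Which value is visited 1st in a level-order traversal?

Level-order visits nodes level by level from the root, left to right within each level.
Level 0: 21
Level 1: 38, 30
Level 2: 31, 9, 36
Level 3: 26, 5
Level 4: 34, 12
Level 5: 19
Full level-order sequence: 21, 38, 30, 31, 9, 36, 26, 5, 34, 12, 19.

21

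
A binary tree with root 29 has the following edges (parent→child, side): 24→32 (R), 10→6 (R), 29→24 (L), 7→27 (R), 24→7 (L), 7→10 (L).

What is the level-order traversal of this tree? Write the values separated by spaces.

Level-order visits nodes level by level from the root, left to right within each level.
Level 0: 29
Level 1: 24
Level 2: 7, 32
Level 3: 10, 27
Level 4: 6

29 24 7 32 10 27 6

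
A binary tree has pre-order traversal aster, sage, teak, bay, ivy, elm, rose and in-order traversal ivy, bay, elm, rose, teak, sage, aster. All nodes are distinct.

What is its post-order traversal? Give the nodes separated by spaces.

The first element of pre-order is the root; it splits in-order into left and right subtrees.
Root aster: left subtree has 6 nodes {ivy, bay, elm, rose, teak, sage}, right has 0 { }.
  Root sage: left subtree has 5 nodes {ivy, bay, elm, rose, teak}, right has 0 { }.
    Root teak: left subtree has 4 nodes {ivy, bay, elm, rose}, right has 0 { }.
      Root bay: left subtree has 1 node {ivy}, right has 2 {elm, rose}.
        Root elm: left subtree has 0 nodes { }, right has 1 {rose}.

ivy rose elm bay teak sage aster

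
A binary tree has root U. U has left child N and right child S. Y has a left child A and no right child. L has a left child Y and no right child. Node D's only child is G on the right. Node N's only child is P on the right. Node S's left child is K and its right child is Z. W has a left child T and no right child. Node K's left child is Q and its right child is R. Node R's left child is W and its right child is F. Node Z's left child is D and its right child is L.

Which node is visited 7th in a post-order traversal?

R

Post-order visits the left subtree, then the right subtree, then the node.
At U: go left to N.
  At N: no left child.
  At N: go right to P.
    P is a leaf — visit P.
  Visit N.
At U: go right to S.
  At S: go left to K.
    At K: go left to Q.
      Q is a leaf — visit Q.
    At K: go right to R.
      At R: go left to W.
        At W: go left to T.
          T is a leaf — visit T.
        At W: no right child.
        Visit W.
      At R: go right to F.
        F is a leaf — visit F.
      Visit R.
    Visit K.
  At S: go right to Z.
    At Z: go left to D.
      At D: no left child.
      At D: go right to G.
        G is a leaf — visit G.
      Visit D.
    At Z: go right to L.
      At L: go left to Y.
        At Y: go left to A.
          A is a leaf — visit A.
        At Y: no right child.
        Visit Y.
      At L: no right child.
      Visit L.
    Visit Z.
  Visit S.
Visit U.
Full post-order sequence: P, N, Q, T, W, F, R, K, G, D, A, Y, L, Z, S, U.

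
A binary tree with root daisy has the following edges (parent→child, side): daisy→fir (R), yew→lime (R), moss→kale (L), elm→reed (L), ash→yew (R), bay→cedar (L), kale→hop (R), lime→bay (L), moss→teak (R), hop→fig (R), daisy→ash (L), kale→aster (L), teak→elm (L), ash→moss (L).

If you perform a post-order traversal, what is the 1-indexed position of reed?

5

Post-order visits the left subtree, then the right subtree, then the node.
At daisy: go left to ash.
  At ash: go left to moss.
    At moss: go left to kale.
      At kale: go left to aster.
        aster is a leaf — visit aster.
      At kale: go right to hop.
        At hop: no left child.
        At hop: go right to fig.
          fig is a leaf — visit fig.
        Visit hop.
      Visit kale.
    At moss: go right to teak.
      At teak: go left to elm.
        At elm: go left to reed.
          reed is a leaf — visit reed.
        At elm: no right child.
        Visit elm.
      At teak: no right child.
      Visit teak.
    Visit moss.
  At ash: go right to yew.
    At yew: no left child.
    At yew: go right to lime.
      At lime: go left to bay.
        At bay: go left to cedar.
          cedar is a leaf — visit cedar.
        At bay: no right child.
        Visit bay.
      At lime: no right child.
      Visit lime.
    Visit yew.
  Visit ash.
At daisy: go right to fir.
  fir is a leaf — visit fir.
Visit daisy.
Full post-order sequence: aster, fig, hop, kale, reed, elm, teak, moss, cedar, bay, lime, yew, ash, fir, daisy.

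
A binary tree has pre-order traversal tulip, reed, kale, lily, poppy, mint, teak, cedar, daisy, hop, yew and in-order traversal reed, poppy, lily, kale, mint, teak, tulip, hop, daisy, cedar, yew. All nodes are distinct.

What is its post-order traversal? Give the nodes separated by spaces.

poppy lily teak mint kale reed hop daisy yew cedar tulip

The first element of pre-order is the root; it splits in-order into left and right subtrees.
Root tulip: left subtree has 6 nodes {reed, poppy, lily, kale, mint, teak}, right has 4 {hop, daisy, cedar, yew}.
  Root reed: left subtree has 0 nodes { }, right has 5 {poppy, lily, kale, mint, teak}.
    Root kale: left subtree has 2 nodes {poppy, lily}, right has 2 {mint, teak}.
      Root lily: left subtree has 1 node {poppy}, right has 0 { }.
      Root mint: left subtree has 0 nodes { }, right has 1 {teak}.
  Root cedar: left subtree has 2 nodes {hop, daisy}, right has 1 {yew}.
    Root daisy: left subtree has 1 node {hop}, right has 0 { }.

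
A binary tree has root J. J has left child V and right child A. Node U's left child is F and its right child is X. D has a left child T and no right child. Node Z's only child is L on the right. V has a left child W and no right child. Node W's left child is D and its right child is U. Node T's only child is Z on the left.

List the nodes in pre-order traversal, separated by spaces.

Pre-order visits the node, then its left subtree, then its right subtree.
Visit J.
At J: go left to V.
  Visit V.
  At V: go left to W.
    Visit W.
    At W: go left to D.
      Visit D.
      At D: go left to T.
        Visit T.
        At T: go left to Z.
          Visit Z.
          At Z: no left child.
          At Z: go right to L.
            L is a leaf — visit L.
        At T: no right child.
      At D: no right child.
    At W: go right to U.
      Visit U.
      At U: go left to F.
        F is a leaf — visit F.
      At U: go right to X.
        X is a leaf — visit X.
  At V: no right child.
At J: go right to A.
  A is a leaf — visit A.

J V W D T Z L U F X A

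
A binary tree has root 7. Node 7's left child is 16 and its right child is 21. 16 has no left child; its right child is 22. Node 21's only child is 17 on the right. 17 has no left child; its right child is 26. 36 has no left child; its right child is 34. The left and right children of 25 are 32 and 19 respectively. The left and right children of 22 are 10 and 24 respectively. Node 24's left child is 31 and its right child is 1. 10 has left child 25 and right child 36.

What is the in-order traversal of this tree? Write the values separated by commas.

In-order visits the left subtree, then the node, then the right subtree.
At 7: go left to 16.
  At 16: no left child.
  Visit 16.
  At 16: go right to 22.
    At 22: go left to 10.
      At 10: go left to 25.
        At 25: go left to 32.
          32 is a leaf — visit 32.
        Visit 25.
        At 25: go right to 19.
          19 is a leaf — visit 19.
      Visit 10.
      At 10: go right to 36.
        At 36: no left child.
        Visit 36.
        At 36: go right to 34.
          34 is a leaf — visit 34.
    Visit 22.
    At 22: go right to 24.
      At 24: go left to 31.
        31 is a leaf — visit 31.
      Visit 24.
      At 24: go right to 1.
        1 is a leaf — visit 1.
Visit 7.
At 7: go right to 21.
  At 21: no left child.
  Visit 21.
  At 21: go right to 17.
    At 17: no left child.
    Visit 17.
    At 17: go right to 26.
      26 is a leaf — visit 26.

16, 32, 25, 19, 10, 36, 34, 22, 31, 24, 1, 7, 21, 17, 26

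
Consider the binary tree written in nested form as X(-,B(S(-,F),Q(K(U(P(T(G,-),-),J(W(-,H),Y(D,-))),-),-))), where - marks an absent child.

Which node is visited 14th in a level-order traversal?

Level-order visits nodes level by level from the root, left to right within each level.
Level 0: X
Level 1: B
Level 2: S, Q
Level 3: F, K
Level 4: U
Level 5: P, J
Level 6: T, W, Y
Level 7: G, H, D
Full level-order sequence: X, B, S, Q, F, K, U, P, J, T, W, Y, G, H, D.

H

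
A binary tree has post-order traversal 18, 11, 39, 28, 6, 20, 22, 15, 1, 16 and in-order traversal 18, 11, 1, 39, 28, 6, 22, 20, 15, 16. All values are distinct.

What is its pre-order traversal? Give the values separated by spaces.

16 1 11 18 15 22 6 28 39 20

The last element of post-order is the root; it splits in-order into left and right subtrees.
Root 16: left subtree has 9 nodes {18, 11, 1, 39, 28, 6, 22, 20, 15}, right has 0 { }.
  Root 1: left subtree has 2 nodes {18, 11}, right has 6 {39, 28, 6, 22, 20, 15}.
    Root 11: left subtree has 1 node {18}, right has 0 { }.
    Root 15: left subtree has 5 nodes {39, 28, 6, 22, 20}, right has 0 { }.
      Root 22: left subtree has 3 nodes {39, 28, 6}, right has 1 {20}.
        Root 6: left subtree has 2 nodes {39, 28}, right has 0 { }.
          Root 28: left subtree has 1 node {39}, right has 0 { }.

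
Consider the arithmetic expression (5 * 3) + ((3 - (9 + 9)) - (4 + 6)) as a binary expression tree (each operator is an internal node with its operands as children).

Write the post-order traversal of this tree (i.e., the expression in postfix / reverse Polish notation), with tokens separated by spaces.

Post-order on an expression tree gives postfix notation: for each operator, emit left operand, right operand, then the operator.

5 3 * 3 9 9 + - 4 6 + - +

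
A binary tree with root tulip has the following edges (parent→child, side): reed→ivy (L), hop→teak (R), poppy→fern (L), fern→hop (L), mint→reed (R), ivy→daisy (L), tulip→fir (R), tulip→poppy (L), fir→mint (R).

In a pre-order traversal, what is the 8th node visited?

Pre-order visits the node, then its left subtree, then its right subtree.
Visit tulip.
At tulip: go left to poppy.
  Visit poppy.
  At poppy: go left to fern.
    Visit fern.
    At fern: go left to hop.
      Visit hop.
      At hop: no left child.
      At hop: go right to teak.
        teak is a leaf — visit teak.
    At fern: no right child.
  At poppy: no right child.
At tulip: go right to fir.
  Visit fir.
  At fir: no left child.
  At fir: go right to mint.
    Visit mint.
    At mint: no left child.
    At mint: go right to reed.
      Visit reed.
      At reed: go left to ivy.
        Visit ivy.
        At ivy: go left to daisy.
          daisy is a leaf — visit daisy.
        At ivy: no right child.
      At reed: no right child.
Full pre-order sequence: tulip, poppy, fern, hop, teak, fir, mint, reed, ivy, daisy.

reed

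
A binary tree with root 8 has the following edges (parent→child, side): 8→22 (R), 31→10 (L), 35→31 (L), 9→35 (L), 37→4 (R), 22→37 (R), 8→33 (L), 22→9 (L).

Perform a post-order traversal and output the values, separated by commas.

33, 10, 31, 35, 9, 4, 37, 22, 8

Post-order visits the left subtree, then the right subtree, then the node.
At 8: go left to 33.
  33 is a leaf — visit 33.
At 8: go right to 22.
  At 22: go left to 9.
    At 9: go left to 35.
      At 35: go left to 31.
        At 31: go left to 10.
          10 is a leaf — visit 10.
        At 31: no right child.
        Visit 31.
      At 35: no right child.
      Visit 35.
    At 9: no right child.
    Visit 9.
  At 22: go right to 37.
    At 37: no left child.
    At 37: go right to 4.
      4 is a leaf — visit 4.
    Visit 37.
  Visit 22.
Visit 8.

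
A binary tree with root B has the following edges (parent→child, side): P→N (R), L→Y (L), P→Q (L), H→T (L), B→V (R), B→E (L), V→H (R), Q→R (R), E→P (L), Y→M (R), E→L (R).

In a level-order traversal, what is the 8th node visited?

Level-order visits nodes level by level from the root, left to right within each level.
Level 0: B
Level 1: E, V
Level 2: P, L, H
Level 3: Q, N, Y, T
Level 4: R, M
Full level-order sequence: B, E, V, P, L, H, Q, N, Y, T, R, M.

N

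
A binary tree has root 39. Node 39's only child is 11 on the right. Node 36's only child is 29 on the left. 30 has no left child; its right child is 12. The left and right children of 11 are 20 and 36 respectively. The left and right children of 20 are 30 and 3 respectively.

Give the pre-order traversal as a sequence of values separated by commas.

39, 11, 20, 30, 12, 3, 36, 29

Pre-order visits the node, then its left subtree, then its right subtree.
Visit 39.
At 39: no left child.
At 39: go right to 11.
  Visit 11.
  At 11: go left to 20.
    Visit 20.
    At 20: go left to 30.
      Visit 30.
      At 30: no left child.
      At 30: go right to 12.
        12 is a leaf — visit 12.
    At 20: go right to 3.
      3 is a leaf — visit 3.
  At 11: go right to 36.
    Visit 36.
    At 36: go left to 29.
      29 is a leaf — visit 29.
    At 36: no right child.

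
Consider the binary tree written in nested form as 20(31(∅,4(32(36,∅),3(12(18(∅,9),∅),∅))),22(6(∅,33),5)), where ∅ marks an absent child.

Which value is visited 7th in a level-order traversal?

Level-order visits nodes level by level from the root, left to right within each level.
Level 0: 20
Level 1: 31, 22
Level 2: 4, 6, 5
Level 3: 32, 3, 33
Level 4: 36, 12
Level 5: 18
Level 6: 9
Full level-order sequence: 20, 31, 22, 4, 6, 5, 32, 3, 33, 36, 12, 18, 9.

32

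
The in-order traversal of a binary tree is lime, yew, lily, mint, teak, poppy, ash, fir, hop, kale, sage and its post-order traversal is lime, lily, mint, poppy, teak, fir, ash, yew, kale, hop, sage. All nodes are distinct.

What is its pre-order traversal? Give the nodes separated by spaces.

sage hop yew lime ash teak mint lily poppy fir kale

The last element of post-order is the root; it splits in-order into left and right subtrees.
Root sage: left subtree has 10 nodes {lime, yew, lily, mint, teak, poppy, ash, fir, hop, kale}, right has 0 { }.
  Root hop: left subtree has 8 nodes {lime, yew, lily, mint, teak, poppy, ash, fir}, right has 1 {kale}.
    Root yew: left subtree has 1 node {lime}, right has 6 {lily, mint, teak, poppy, ash, fir}.
      Root ash: left subtree has 4 nodes {lily, mint, teak, poppy}, right has 1 {fir}.
        Root teak: left subtree has 2 nodes {lily, mint}, right has 1 {poppy}.
          Root mint: left subtree has 1 node {lily}, right has 0 { }.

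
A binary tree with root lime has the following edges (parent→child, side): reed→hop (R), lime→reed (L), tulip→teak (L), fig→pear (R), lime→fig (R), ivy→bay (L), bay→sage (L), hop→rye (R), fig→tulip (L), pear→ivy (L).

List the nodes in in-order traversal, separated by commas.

In-order visits the left subtree, then the node, then the right subtree.
At lime: go left to reed.
  At reed: no left child.
  Visit reed.
  At reed: go right to hop.
    At hop: no left child.
    Visit hop.
    At hop: go right to rye.
      rye is a leaf — visit rye.
Visit lime.
At lime: go right to fig.
  At fig: go left to tulip.
    At tulip: go left to teak.
      teak is a leaf — visit teak.
    Visit tulip.
    At tulip: no right child.
  Visit fig.
  At fig: go right to pear.
    At pear: go left to ivy.
      At ivy: go left to bay.
        At bay: go left to sage.
          sage is a leaf — visit sage.
        Visit bay.
        At bay: no right child.
      Visit ivy.
      At ivy: no right child.
    Visit pear.
    At pear: no right child.

reed, hop, rye, lime, teak, tulip, fig, sage, bay, ivy, pear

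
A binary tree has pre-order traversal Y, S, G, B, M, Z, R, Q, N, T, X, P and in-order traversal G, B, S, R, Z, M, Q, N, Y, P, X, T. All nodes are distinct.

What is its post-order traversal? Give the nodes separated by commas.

The first element of pre-order is the root; it splits in-order into left and right subtrees.
Root Y: left subtree has 8 nodes {G, B, S, R, Z, M, Q, N}, right has 3 {P, X, T}.
  Root S: left subtree has 2 nodes {G, B}, right has 5 {R, Z, M, Q, N}.
    Root G: left subtree has 0 nodes { }, right has 1 {B}.
    Root M: left subtree has 2 nodes {R, Z}, right has 2 {Q, N}.
      Root Z: left subtree has 1 node {R}, right has 0 { }.
      Root Q: left subtree has 0 nodes { }, right has 1 {N}.
  Root T: left subtree has 2 nodes {P, X}, right has 0 { }.
    Root X: left subtree has 1 node {P}, right has 0 { }.

B, G, R, Z, N, Q, M, S, P, X, T, Y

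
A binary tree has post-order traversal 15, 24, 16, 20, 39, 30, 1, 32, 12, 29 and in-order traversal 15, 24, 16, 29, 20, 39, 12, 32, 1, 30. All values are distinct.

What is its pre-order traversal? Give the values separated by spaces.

The last element of post-order is the root; it splits in-order into left and right subtrees.
Root 29: left subtree has 3 nodes {15, 24, 16}, right has 6 {20, 39, 12, 32, 1, 30}.
  Root 16: left subtree has 2 nodes {15, 24}, right has 0 { }.
    Root 24: left subtree has 1 node {15}, right has 0 { }.
  Root 12: left subtree has 2 nodes {20, 39}, right has 3 {32, 1, 30}.
    Root 39: left subtree has 1 node {20}, right has 0 { }.
    Root 32: left subtree has 0 nodes { }, right has 2 {1, 30}.
      Root 1: left subtree has 0 nodes { }, right has 1 {30}.

29 16 24 15 12 39 20 32 1 30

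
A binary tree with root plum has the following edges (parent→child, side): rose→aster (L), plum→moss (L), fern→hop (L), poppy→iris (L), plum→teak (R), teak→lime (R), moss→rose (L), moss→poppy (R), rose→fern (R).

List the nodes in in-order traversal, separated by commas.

aster, rose, hop, fern, moss, iris, poppy, plum, teak, lime

In-order visits the left subtree, then the node, then the right subtree.
At plum: go left to moss.
  At moss: go left to rose.
    At rose: go left to aster.
      aster is a leaf — visit aster.
    Visit rose.
    At rose: go right to fern.
      At fern: go left to hop.
        hop is a leaf — visit hop.
      Visit fern.
      At fern: no right child.
  Visit moss.
  At moss: go right to poppy.
    At poppy: go left to iris.
      iris is a leaf — visit iris.
    Visit poppy.
    At poppy: no right child.
Visit plum.
At plum: go right to teak.
  At teak: no left child.
  Visit teak.
  At teak: go right to lime.
    lime is a leaf — visit lime.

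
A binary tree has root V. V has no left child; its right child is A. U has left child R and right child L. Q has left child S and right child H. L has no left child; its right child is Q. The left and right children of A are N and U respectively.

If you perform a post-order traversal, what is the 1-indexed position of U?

Post-order visits the left subtree, then the right subtree, then the node.
At V: no left child.
At V: go right to A.
  At A: go left to N.
    N is a leaf — visit N.
  At A: go right to U.
    At U: go left to R.
      R is a leaf — visit R.
    At U: go right to L.
      At L: no left child.
      At L: go right to Q.
        At Q: go left to S.
          S is a leaf — visit S.
        At Q: go right to H.
          H is a leaf — visit H.
        Visit Q.
      Visit L.
    Visit U.
  Visit A.
Visit V.
Full post-order sequence: N, R, S, H, Q, L, U, A, V.

7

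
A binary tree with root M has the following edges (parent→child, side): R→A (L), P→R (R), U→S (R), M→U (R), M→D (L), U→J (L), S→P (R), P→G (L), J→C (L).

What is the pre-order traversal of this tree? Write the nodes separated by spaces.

M D U J C S P G R A

Pre-order visits the node, then its left subtree, then its right subtree.
Visit M.
At M: go left to D.
  D is a leaf — visit D.
At M: go right to U.
  Visit U.
  At U: go left to J.
    Visit J.
    At J: go left to C.
      C is a leaf — visit C.
    At J: no right child.
  At U: go right to S.
    Visit S.
    At S: no left child.
    At S: go right to P.
      Visit P.
      At P: go left to G.
        G is a leaf — visit G.
      At P: go right to R.
        Visit R.
        At R: go left to A.
          A is a leaf — visit A.
        At R: no right child.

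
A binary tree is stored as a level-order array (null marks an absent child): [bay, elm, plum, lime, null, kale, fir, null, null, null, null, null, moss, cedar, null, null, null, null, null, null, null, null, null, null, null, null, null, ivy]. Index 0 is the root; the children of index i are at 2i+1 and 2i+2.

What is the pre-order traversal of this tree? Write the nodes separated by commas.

Pre-order visits the node, then its left subtree, then its right subtree.
Visit bay.
At bay: go left to elm.
  Visit elm.
  At elm: go left to lime.
    lime is a leaf — visit lime.
  At elm: no right child.
At bay: go right to plum.
  Visit plum.
  At plum: go left to kale.
    Visit kale.
    At kale: no left child.
    At kale: go right to moss.
      moss is a leaf — visit moss.
  At plum: go right to fir.
    Visit fir.
    At fir: go left to cedar.
      Visit cedar.
      At cedar: go left to ivy.
        ivy is a leaf — visit ivy.
      At cedar: no right child.
    At fir: no right child.

bay, elm, lime, plum, kale, moss, fir, cedar, ivy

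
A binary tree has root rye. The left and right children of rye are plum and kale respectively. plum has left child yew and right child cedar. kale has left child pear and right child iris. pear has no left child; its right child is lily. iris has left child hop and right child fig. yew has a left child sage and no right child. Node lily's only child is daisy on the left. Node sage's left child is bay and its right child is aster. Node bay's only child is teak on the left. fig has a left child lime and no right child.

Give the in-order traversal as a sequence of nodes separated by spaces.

In-order visits the left subtree, then the node, then the right subtree.
At rye: go left to plum.
  At plum: go left to yew.
    At yew: go left to sage.
      At sage: go left to bay.
        At bay: go left to teak.
          teak is a leaf — visit teak.
        Visit bay.
        At bay: no right child.
      Visit sage.
      At sage: go right to aster.
        aster is a leaf — visit aster.
    Visit yew.
    At yew: no right child.
  Visit plum.
  At plum: go right to cedar.
    cedar is a leaf — visit cedar.
Visit rye.
At rye: go right to kale.
  At kale: go left to pear.
    At pear: no left child.
    Visit pear.
    At pear: go right to lily.
      At lily: go left to daisy.
        daisy is a leaf — visit daisy.
      Visit lily.
      At lily: no right child.
  Visit kale.
  At kale: go right to iris.
    At iris: go left to hop.
      hop is a leaf — visit hop.
    Visit iris.
    At iris: go right to fig.
      At fig: go left to lime.
        lime is a leaf — visit lime.
      Visit fig.
      At fig: no right child.

teak bay sage aster yew plum cedar rye pear daisy lily kale hop iris lime fig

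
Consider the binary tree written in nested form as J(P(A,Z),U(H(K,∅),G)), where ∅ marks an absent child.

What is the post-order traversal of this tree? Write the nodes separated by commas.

Post-order visits the left subtree, then the right subtree, then the node.
At J: go left to P.
  At P: go left to A.
    A is a leaf — visit A.
  At P: go right to Z.
    Z is a leaf — visit Z.
  Visit P.
At J: go right to U.
  At U: go left to H.
    At H: go left to K.
      K is a leaf — visit K.
    At H: no right child.
    Visit H.
  At U: go right to G.
    G is a leaf — visit G.
  Visit U.
Visit J.

A, Z, P, K, H, G, U, J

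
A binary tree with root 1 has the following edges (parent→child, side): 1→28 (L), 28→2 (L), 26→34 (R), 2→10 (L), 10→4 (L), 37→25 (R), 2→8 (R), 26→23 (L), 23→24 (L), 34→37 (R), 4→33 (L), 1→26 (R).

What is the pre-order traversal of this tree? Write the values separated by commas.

Pre-order visits the node, then its left subtree, then its right subtree.
Visit 1.
At 1: go left to 28.
  Visit 28.
  At 28: go left to 2.
    Visit 2.
    At 2: go left to 10.
      Visit 10.
      At 10: go left to 4.
        Visit 4.
        At 4: go left to 33.
          33 is a leaf — visit 33.
        At 4: no right child.
      At 10: no right child.
    At 2: go right to 8.
      8 is a leaf — visit 8.
  At 28: no right child.
At 1: go right to 26.
  Visit 26.
  At 26: go left to 23.
    Visit 23.
    At 23: go left to 24.
      24 is a leaf — visit 24.
    At 23: no right child.
  At 26: go right to 34.
    Visit 34.
    At 34: no left child.
    At 34: go right to 37.
      Visit 37.
      At 37: no left child.
      At 37: go right to 25.
        25 is a leaf — visit 25.

1, 28, 2, 10, 4, 33, 8, 26, 23, 24, 34, 37, 25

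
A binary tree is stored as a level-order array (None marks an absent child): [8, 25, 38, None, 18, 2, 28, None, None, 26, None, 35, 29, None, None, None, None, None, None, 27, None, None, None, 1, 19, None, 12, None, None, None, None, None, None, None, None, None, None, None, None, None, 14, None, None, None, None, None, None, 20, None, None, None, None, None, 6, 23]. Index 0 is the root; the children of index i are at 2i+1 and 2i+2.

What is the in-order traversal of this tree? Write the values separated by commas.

25, 27, 14, 26, 18, 8, 20, 1, 35, 19, 2, 29, 6, 12, 23, 38, 28

In-order visits the left subtree, then the node, then the right subtree.
At 8: go left to 25.
  At 25: no left child.
  Visit 25.
  At 25: go right to 18.
    At 18: go left to 26.
      At 26: go left to 27.
        At 27: no left child.
        Visit 27.
        At 27: go right to 14.
          14 is a leaf — visit 14.
      Visit 26.
      At 26: no right child.
    Visit 18.
    At 18: no right child.
Visit 8.
At 8: go right to 38.
  At 38: go left to 2.
    At 2: go left to 35.
      At 35: go left to 1.
        At 1: go left to 20.
          20 is a leaf — visit 20.
        Visit 1.
        At 1: no right child.
      Visit 35.
      At 35: go right to 19.
        19 is a leaf — visit 19.
    Visit 2.
    At 2: go right to 29.
      At 29: no left child.
      Visit 29.
      At 29: go right to 12.
        At 12: go left to 6.
          6 is a leaf — visit 6.
        Visit 12.
        At 12: go right to 23.
          23 is a leaf — visit 23.
  Visit 38.
  At 38: go right to 28.
    28 is a leaf — visit 28.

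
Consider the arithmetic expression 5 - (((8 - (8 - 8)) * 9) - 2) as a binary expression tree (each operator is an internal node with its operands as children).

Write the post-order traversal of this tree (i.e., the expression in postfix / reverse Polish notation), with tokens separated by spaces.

5 8 8 8 - - 9 * 2 - -

Post-order on an expression tree gives postfix notation: for each operator, emit left operand, right operand, then the operator.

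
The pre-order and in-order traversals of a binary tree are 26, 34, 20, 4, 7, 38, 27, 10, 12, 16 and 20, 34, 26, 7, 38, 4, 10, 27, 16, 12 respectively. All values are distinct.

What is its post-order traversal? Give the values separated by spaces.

The first element of pre-order is the root; it splits in-order into left and right subtrees.
Root 26: left subtree has 2 nodes {20, 34}, right has 7 {7, 38, 4, 10, 27, 16, 12}.
  Root 34: left subtree has 1 node {20}, right has 0 { }.
  Root 4: left subtree has 2 nodes {7, 38}, right has 4 {10, 27, 16, 12}.
    Root 7: left subtree has 0 nodes { }, right has 1 {38}.
    Root 27: left subtree has 1 node {10}, right has 2 {16, 12}.
      Root 12: left subtree has 1 node {16}, right has 0 { }.

20 34 38 7 10 16 12 27 4 26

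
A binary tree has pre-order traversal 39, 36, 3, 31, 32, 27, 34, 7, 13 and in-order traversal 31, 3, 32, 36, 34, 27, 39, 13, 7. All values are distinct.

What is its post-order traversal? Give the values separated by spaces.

The first element of pre-order is the root; it splits in-order into left and right subtrees.
Root 39: left subtree has 6 nodes {31, 3, 32, 36, 34, 27}, right has 2 {13, 7}.
  Root 36: left subtree has 3 nodes {31, 3, 32}, right has 2 {34, 27}.
    Root 3: left subtree has 1 node {31}, right has 1 {32}.
    Root 27: left subtree has 1 node {34}, right has 0 { }.
  Root 7: left subtree has 1 node {13}, right has 0 { }.

31 32 3 34 27 36 13 7 39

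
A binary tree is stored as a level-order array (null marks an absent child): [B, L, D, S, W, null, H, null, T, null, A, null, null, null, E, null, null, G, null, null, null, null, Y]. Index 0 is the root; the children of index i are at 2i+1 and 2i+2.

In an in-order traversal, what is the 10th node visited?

In-order visits the left subtree, then the node, then the right subtree.
At B: go left to L.
  At L: go left to S.
    At S: no left child.
    Visit S.
    At S: go right to T.
      At T: go left to G.
        G is a leaf — visit G.
      Visit T.
      At T: no right child.
  Visit L.
  At L: go right to W.
    At W: no left child.
    Visit W.
    At W: go right to A.
      At A: no left child.
      Visit A.
      At A: go right to Y.
        Y is a leaf — visit Y.
Visit B.
At B: go right to D.
  At D: no left child.
  Visit D.
  At D: go right to H.
    At H: no left child.
    Visit H.
    At H: go right to E.
      E is a leaf — visit E.
Full in-order sequence: S, G, T, L, W, A, Y, B, D, H, E.

H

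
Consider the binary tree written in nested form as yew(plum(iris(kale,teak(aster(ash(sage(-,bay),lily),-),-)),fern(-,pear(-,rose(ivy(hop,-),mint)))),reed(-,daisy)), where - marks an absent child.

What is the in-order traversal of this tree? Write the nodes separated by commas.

kale, iris, sage, bay, ash, lily, aster, teak, plum, fern, pear, hop, ivy, rose, mint, yew, reed, daisy

In-order visits the left subtree, then the node, then the right subtree.
At yew: go left to plum.
  At plum: go left to iris.
    At iris: go left to kale.
      kale is a leaf — visit kale.
    Visit iris.
    At iris: go right to teak.
      At teak: go left to aster.
        At aster: go left to ash.
          At ash: go left to sage.
            At sage: no left child.
            Visit sage.
            At sage: go right to bay.
              bay is a leaf — visit bay.
          Visit ash.
          At ash: go right to lily.
            lily is a leaf — visit lily.
        Visit aster.
        At aster: no right child.
      Visit teak.
      At teak: no right child.
  Visit plum.
  At plum: go right to fern.
    At fern: no left child.
    Visit fern.
    At fern: go right to pear.
      At pear: no left child.
      Visit pear.
      At pear: go right to rose.
        At rose: go left to ivy.
          At ivy: go left to hop.
            hop is a leaf — visit hop.
          Visit ivy.
          At ivy: no right child.
        Visit rose.
        At rose: go right to mint.
          mint is a leaf — visit mint.
Visit yew.
At yew: go right to reed.
  At reed: no left child.
  Visit reed.
  At reed: go right to daisy.
    daisy is a leaf — visit daisy.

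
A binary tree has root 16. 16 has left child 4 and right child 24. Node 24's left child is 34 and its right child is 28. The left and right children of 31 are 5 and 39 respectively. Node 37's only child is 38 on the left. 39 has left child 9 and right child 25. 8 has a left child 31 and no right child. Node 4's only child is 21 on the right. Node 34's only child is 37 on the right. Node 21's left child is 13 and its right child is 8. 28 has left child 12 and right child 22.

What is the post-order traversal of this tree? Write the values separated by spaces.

13 5 9 25 39 31 8 21 4 38 37 34 12 22 28 24 16

Post-order visits the left subtree, then the right subtree, then the node.
At 16: go left to 4.
  At 4: no left child.
  At 4: go right to 21.
    At 21: go left to 13.
      13 is a leaf — visit 13.
    At 21: go right to 8.
      At 8: go left to 31.
        At 31: go left to 5.
          5 is a leaf — visit 5.
        At 31: go right to 39.
          At 39: go left to 9.
            9 is a leaf — visit 9.
          At 39: go right to 25.
            25 is a leaf — visit 25.
          Visit 39.
        Visit 31.
      At 8: no right child.
      Visit 8.
    Visit 21.
  Visit 4.
At 16: go right to 24.
  At 24: go left to 34.
    At 34: no left child.
    At 34: go right to 37.
      At 37: go left to 38.
        38 is a leaf — visit 38.
      At 37: no right child.
      Visit 37.
    Visit 34.
  At 24: go right to 28.
    At 28: go left to 12.
      12 is a leaf — visit 12.
    At 28: go right to 22.
      22 is a leaf — visit 22.
    Visit 28.
  Visit 24.
Visit 16.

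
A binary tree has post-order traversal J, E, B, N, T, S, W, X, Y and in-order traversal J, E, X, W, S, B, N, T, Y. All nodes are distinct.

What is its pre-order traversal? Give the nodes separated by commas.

The last element of post-order is the root; it splits in-order into left and right subtrees.
Root Y: left subtree has 8 nodes {J, E, X, W, S, B, N, T}, right has 0 { }.
  Root X: left subtree has 2 nodes {J, E}, right has 5 {W, S, B, N, T}.
    Root E: left subtree has 1 node {J}, right has 0 { }.
    Root W: left subtree has 0 nodes { }, right has 4 {S, B, N, T}.
      Root S: left subtree has 0 nodes { }, right has 3 {B, N, T}.
        Root T: left subtree has 2 nodes {B, N}, right has 0 { }.
          Root N: left subtree has 1 node {B}, right has 0 { }.

Y, X, E, J, W, S, T, N, B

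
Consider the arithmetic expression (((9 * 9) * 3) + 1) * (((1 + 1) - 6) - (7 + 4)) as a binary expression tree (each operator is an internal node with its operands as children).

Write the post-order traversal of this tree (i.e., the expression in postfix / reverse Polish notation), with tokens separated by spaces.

Post-order on an expression tree gives postfix notation: for each operator, emit left operand, right operand, then the operator.

9 9 * 3 * 1 + 1 1 + 6 - 7 4 + - *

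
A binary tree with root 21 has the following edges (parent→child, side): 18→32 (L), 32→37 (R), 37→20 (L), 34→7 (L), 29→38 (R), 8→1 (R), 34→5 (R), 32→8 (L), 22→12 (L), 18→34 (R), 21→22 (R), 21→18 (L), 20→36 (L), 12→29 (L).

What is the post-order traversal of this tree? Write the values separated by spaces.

1 8 36 20 37 32 7 5 34 18 38 29 12 22 21

Post-order visits the left subtree, then the right subtree, then the node.
At 21: go left to 18.
  At 18: go left to 32.
    At 32: go left to 8.
      At 8: no left child.
      At 8: go right to 1.
        1 is a leaf — visit 1.
      Visit 8.
    At 32: go right to 37.
      At 37: go left to 20.
        At 20: go left to 36.
          36 is a leaf — visit 36.
        At 20: no right child.
        Visit 20.
      At 37: no right child.
      Visit 37.
    Visit 32.
  At 18: go right to 34.
    At 34: go left to 7.
      7 is a leaf — visit 7.
    At 34: go right to 5.
      5 is a leaf — visit 5.
    Visit 34.
  Visit 18.
At 21: go right to 22.
  At 22: go left to 12.
    At 12: go left to 29.
      At 29: no left child.
      At 29: go right to 38.
        38 is a leaf — visit 38.
      Visit 29.
    At 12: no right child.
    Visit 12.
  At 22: no right child.
  Visit 22.
Visit 21.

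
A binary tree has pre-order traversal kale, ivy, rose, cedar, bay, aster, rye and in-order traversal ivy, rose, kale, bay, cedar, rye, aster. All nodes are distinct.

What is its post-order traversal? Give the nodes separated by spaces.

rose ivy bay rye aster cedar kale

The first element of pre-order is the root; it splits in-order into left and right subtrees.
Root kale: left subtree has 2 nodes {ivy, rose}, right has 4 {bay, cedar, rye, aster}.
  Root ivy: left subtree has 0 nodes { }, right has 1 {rose}.
  Root cedar: left subtree has 1 node {bay}, right has 2 {rye, aster}.
    Root aster: left subtree has 1 node {rye}, right has 0 { }.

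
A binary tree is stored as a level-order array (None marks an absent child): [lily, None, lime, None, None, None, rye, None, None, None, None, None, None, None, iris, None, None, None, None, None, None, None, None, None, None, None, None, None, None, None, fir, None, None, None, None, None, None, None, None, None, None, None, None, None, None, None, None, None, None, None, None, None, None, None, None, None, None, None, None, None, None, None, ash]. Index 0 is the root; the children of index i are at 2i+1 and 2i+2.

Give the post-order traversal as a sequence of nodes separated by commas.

Post-order visits the left subtree, then the right subtree, then the node.
At lily: no left child.
At lily: go right to lime.
  At lime: no left child.
  At lime: go right to rye.
    At rye: no left child.
    At rye: go right to iris.
      At iris: no left child.
      At iris: go right to fir.
        At fir: no left child.
        At fir: go right to ash.
          ash is a leaf — visit ash.
        Visit fir.
      Visit iris.
    Visit rye.
  Visit lime.
Visit lily.

ash, fir, iris, rye, lime, lily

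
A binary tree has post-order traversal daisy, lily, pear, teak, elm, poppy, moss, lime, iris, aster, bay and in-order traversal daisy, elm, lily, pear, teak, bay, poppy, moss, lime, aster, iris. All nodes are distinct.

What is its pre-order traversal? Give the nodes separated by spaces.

The last element of post-order is the root; it splits in-order into left and right subtrees.
Root bay: left subtree has 5 nodes {daisy, elm, lily, pear, teak}, right has 5 {poppy, moss, lime, aster, iris}.
  Root elm: left subtree has 1 node {daisy}, right has 3 {lily, pear, teak}.
    Root teak: left subtree has 2 nodes {lily, pear}, right has 0 { }.
      Root pear: left subtree has 1 node {lily}, right has 0 { }.
  Root aster: left subtree has 3 nodes {poppy, moss, lime}, right has 1 {iris}.
    Root lime: left subtree has 2 nodes {poppy, moss}, right has 0 { }.
      Root moss: left subtree has 1 node {poppy}, right has 0 { }.

bay elm daisy teak pear lily aster lime moss poppy iris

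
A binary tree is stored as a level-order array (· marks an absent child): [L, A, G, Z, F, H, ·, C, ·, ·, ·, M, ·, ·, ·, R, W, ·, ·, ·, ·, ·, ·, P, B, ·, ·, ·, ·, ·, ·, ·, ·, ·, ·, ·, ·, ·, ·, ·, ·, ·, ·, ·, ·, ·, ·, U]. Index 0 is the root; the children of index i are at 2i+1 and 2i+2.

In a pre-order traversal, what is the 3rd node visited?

Pre-order visits the node, then its left subtree, then its right subtree.
Visit L.
At L: go left to A.
  Visit A.
  At A: go left to Z.
    Visit Z.
    At Z: go left to C.
      Visit C.
      At C: go left to R.
        R is a leaf — visit R.
      At C: go right to W.
        W is a leaf — visit W.
    At Z: no right child.
  At A: go right to F.
    F is a leaf — visit F.
At L: go right to G.
  Visit G.
  At G: go left to H.
    Visit H.
    At H: go left to M.
      Visit M.
      At M: go left to P.
        Visit P.
        At P: go left to U.
          U is a leaf — visit U.
        At P: no right child.
      At M: go right to B.
        B is a leaf — visit B.
    At H: no right child.
  At G: no right child.
Full pre-order sequence: L, A, Z, C, R, W, F, G, H, M, P, U, B.

Z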